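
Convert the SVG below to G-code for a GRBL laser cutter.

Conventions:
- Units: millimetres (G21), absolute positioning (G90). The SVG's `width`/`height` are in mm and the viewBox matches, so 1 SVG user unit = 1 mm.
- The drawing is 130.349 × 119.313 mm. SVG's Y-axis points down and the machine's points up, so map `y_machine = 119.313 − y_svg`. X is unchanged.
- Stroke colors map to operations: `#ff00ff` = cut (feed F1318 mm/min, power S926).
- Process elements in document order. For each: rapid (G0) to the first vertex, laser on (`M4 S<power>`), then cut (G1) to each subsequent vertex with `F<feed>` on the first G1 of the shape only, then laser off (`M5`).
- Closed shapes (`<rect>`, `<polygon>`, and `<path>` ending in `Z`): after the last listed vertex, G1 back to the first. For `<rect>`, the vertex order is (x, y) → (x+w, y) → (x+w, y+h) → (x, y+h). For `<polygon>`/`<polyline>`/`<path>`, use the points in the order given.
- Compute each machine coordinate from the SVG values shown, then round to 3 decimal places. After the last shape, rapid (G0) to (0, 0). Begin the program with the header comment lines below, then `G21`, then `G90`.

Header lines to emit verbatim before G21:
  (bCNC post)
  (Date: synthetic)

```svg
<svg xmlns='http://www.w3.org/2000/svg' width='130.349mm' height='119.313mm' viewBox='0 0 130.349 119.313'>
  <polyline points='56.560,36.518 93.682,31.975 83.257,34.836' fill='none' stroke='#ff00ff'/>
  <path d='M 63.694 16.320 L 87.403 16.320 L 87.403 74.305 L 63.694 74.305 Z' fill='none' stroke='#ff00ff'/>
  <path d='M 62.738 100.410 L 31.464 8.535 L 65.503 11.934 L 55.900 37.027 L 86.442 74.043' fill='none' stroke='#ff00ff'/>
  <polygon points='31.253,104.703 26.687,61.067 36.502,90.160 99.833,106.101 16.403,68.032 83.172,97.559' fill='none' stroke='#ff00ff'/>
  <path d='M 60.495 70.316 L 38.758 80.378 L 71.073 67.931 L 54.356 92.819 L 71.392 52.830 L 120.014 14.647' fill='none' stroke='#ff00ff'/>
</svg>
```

1 u = 1 mm; y_m = 119.313 − y.

[1] `<polyline>` open polyline, #ff00ff→cut S926 F1318: (56.560,82.795) → (93.682,87.338) → (83.257,84.477)

[2] `<path>` rectangle, #ff00ff→cut S926 F1318: (63.694,102.993) → (87.403,102.993) → (87.403,45.008) → (63.694,45.008) → (63.694,102.993) (closed)

[3] `<path>` open polyline, #ff00ff→cut S926 F1318: (62.738,18.903) → (31.464,110.778) → (65.503,107.379) → (55.900,82.286) → (86.442,45.270)

[4] `<polygon>` closed polygon, #ff00ff→cut S926 F1318: (31.253,14.610) → (26.687,58.246) → (36.502,29.153) → (99.833,13.212) → (16.403,51.281) → (83.172,21.754) → (31.253,14.610) (closed)

[5] `<path>` open polyline, #ff00ff→cut S926 F1318: (60.495,48.997) → (38.758,38.935) → (71.073,51.382) → (54.356,26.494) → (71.392,66.483) → (120.014,104.666)

(bCNC post)
(Date: synthetic)
G21
G90
G0 X56.560 Y82.795
M4 S926
G1 X93.682 Y87.338 F1318
G1 X83.257 Y84.477
M5
G0 X63.694 Y102.993
M4 S926
G1 X87.403 Y102.993 F1318
G1 X87.403 Y45.008
G1 X63.694 Y45.008
G1 X63.694 Y102.993
M5
G0 X62.738 Y18.903
M4 S926
G1 X31.464 Y110.778 F1318
G1 X65.503 Y107.379
G1 X55.900 Y82.286
G1 X86.442 Y45.270
M5
G0 X31.253 Y14.610
M4 S926
G1 X26.687 Y58.246 F1318
G1 X36.502 Y29.153
G1 X99.833 Y13.212
G1 X16.403 Y51.281
G1 X83.172 Y21.754
G1 X31.253 Y14.610
M5
G0 X60.495 Y48.997
M4 S926
G1 X38.758 Y38.935 F1318
G1 X71.073 Y51.382
G1 X54.356 Y26.494
G1 X71.392 Y66.483
G1 X120.014 Y104.666
M5
G0 X0.000 Y0.000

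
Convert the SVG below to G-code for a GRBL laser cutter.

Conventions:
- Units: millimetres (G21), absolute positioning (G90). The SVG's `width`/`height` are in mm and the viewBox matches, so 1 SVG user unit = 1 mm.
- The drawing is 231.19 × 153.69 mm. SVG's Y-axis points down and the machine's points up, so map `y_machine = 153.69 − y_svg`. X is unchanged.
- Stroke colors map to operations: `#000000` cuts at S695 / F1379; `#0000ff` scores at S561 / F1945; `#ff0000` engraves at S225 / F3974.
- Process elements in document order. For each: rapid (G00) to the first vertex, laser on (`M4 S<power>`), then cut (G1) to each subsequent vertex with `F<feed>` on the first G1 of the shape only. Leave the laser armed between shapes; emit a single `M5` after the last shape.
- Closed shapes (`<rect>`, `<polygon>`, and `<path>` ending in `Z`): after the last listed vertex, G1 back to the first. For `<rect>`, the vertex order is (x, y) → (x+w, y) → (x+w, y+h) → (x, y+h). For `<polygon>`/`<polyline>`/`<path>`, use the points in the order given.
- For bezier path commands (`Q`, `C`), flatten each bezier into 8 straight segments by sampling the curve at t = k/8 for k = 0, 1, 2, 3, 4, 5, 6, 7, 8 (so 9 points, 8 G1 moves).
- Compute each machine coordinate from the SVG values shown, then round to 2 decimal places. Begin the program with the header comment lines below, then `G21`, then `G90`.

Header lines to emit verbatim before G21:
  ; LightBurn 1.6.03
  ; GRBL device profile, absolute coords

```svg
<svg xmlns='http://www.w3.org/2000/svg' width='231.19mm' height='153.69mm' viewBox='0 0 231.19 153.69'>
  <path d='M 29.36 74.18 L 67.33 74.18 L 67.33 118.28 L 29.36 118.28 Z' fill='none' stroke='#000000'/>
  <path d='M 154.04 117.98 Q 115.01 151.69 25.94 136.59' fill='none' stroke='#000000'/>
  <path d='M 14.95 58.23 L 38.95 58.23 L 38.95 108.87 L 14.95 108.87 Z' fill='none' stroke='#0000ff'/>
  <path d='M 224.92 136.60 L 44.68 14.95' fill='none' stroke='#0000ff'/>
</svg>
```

; LightBurn 1.6.03
; GRBL device profile, absolute coords
G21
G90
G00 X29.36 Y79.51
M4 S695
G1 X67.33 Y79.51 F1379
G1 X67.33 Y35.41
G1 X29.36 Y35.41
G1 X29.36 Y79.51
G00 X154.04 Y35.71
M4 S695
G1 X143.50 Y28.05 F1379
G1 X131.40 Y21.91
G1 X117.73 Y17.29
G1 X102.50 Y14.20
G1 X85.71 Y12.64
G1 X67.35 Y12.60
G1 X47.43 Y14.09
G1 X25.94 Y17.10
G00 X14.95 Y95.46
M4 S561
G1 X38.95 Y95.46 F1945
G1 X38.95 Y44.82
G1 X14.95 Y44.82
G1 X14.95 Y95.46
G00 X224.92 Y17.09
M4 S561
G1 X44.68 Y138.74 F1945
M5

1 u = 1 mm; y_m = 153.69 − y.

[1] `<path>` rectangle, #000000→cut S695 F1379: (29.36,79.51) → (67.33,79.51) → (67.33,35.41) → (29.36,35.41) → (29.36,79.51) (closed)

[2] `<path>` quadratic bezier, #000000→cut S695 F1379: (154.04,35.71) → (143.50,28.05) → (131.40,21.91) → (117.73,17.29) → (102.50,14.20) → (85.71,12.64) → (67.35,12.60) → (47.43,14.09) → (25.94,17.10)

[3] `<path>` rectangle, #0000ff→score S561 F1945: (14.95,95.46) → (38.95,95.46) → (38.95,44.82) → (14.95,44.82) → (14.95,95.46) (closed)

[4] `<path>` line segment, #0000ff→score S561 F1945: (224.92,17.09) → (44.68,138.74)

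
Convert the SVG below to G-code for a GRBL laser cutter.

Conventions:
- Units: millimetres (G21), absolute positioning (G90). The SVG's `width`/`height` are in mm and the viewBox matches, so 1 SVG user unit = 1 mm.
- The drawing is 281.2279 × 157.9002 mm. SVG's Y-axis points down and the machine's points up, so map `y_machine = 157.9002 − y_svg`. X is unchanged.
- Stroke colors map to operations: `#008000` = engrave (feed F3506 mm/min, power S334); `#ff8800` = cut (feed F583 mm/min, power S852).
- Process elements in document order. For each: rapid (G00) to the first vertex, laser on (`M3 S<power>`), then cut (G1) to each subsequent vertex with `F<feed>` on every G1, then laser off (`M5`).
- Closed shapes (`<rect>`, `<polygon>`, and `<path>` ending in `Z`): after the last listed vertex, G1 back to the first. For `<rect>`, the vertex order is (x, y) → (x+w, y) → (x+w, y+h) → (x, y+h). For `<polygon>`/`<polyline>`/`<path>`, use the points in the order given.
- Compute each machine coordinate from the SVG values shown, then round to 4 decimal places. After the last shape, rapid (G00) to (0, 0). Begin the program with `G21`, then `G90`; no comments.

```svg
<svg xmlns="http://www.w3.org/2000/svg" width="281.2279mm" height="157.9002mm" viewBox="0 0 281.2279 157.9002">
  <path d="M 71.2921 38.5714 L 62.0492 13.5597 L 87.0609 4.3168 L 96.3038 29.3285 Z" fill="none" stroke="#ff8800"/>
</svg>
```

Since the viewBox matches the mm dimensions, user units are millimetres directly. The only transform is the Y-flip y_m = 157.9002 − y_svg.

Shape 1 is a regular polygon drawn with `<path>`. Its stroke #ff8800 means cut at S852, F583. After flipping Y the toolpath is (71.2921,119.3288) → (62.0492,144.3405) → (87.0609,153.5834) → (96.3038,128.5717) → (71.2921,119.3288), returning to the start.

G21
G90
G00 X71.2921 Y119.3288
M3 S852
G1 X62.0492 Y144.3405 F583
G1 X87.0609 Y153.5834 F583
G1 X96.3038 Y128.5717 F583
G1 X71.2921 Y119.3288 F583
M5
G00 X0.0000 Y0.0000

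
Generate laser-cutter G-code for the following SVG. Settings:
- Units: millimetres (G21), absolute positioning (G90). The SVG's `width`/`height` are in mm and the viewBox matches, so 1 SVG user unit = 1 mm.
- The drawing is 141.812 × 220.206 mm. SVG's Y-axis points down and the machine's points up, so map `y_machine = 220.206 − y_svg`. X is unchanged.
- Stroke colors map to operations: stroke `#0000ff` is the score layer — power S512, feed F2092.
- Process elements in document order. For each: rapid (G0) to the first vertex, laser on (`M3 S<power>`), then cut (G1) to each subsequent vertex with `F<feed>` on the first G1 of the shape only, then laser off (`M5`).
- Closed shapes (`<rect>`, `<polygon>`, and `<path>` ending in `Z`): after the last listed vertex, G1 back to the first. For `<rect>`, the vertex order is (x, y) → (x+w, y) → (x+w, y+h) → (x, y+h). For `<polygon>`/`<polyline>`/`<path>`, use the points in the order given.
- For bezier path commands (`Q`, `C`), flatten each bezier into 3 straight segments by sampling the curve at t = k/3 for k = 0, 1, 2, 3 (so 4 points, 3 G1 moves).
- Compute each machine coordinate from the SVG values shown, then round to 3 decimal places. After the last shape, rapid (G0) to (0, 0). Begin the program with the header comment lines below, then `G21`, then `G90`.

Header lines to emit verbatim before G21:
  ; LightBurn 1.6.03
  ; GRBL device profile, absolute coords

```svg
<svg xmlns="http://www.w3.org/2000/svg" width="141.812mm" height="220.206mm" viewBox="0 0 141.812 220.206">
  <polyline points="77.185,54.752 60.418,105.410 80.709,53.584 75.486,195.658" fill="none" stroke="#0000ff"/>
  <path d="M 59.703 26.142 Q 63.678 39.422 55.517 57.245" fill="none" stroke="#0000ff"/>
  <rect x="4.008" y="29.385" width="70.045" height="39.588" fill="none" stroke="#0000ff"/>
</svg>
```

viewBox `0 0 141.812 220.206` with mm width/height → 1 unit = 1 mm. Flip: y_m = 220.206 − y_svg.

**Shape 1** — `<polyline>` open polyline, stroke `#0000ff` → score (S512, F2092). Machine vertices: (77.185,165.454) → (60.418,114.796) → (80.709,166.622) → (75.486,24.548). Open path.

**Shape 2** — `<path>` quadratic bezier, stroke `#0000ff` → score (S512, F2092). Control points (SVG): P0=(59.703,26.142), P1=(63.678,39.422), P2=(55.517,57.245); sampled at t=k/3. Machine vertices: (59.703,194.064) → (61.005,184.706) → (59.609,174.338) → (55.517,162.961). Open path.

**Shape 3** — `<rect>` rectangle, stroke `#0000ff` → score (S512, F2092). Machine vertices: (4.008,190.821) → (74.053,190.821) → (74.053,151.233) → (4.008,151.233) → (4.008,190.821). Closed: final G1 returns to the first vertex.

; LightBurn 1.6.03
; GRBL device profile, absolute coords
G21
G90
G0 X77.185 Y165.454
M3 S512
G1 X60.418 Y114.796 F2092
G1 X80.709 Y166.622
G1 X75.486 Y24.548
M5
G0 X59.703 Y194.064
M3 S512
G1 X61.005 Y184.706 F2092
G1 X59.609 Y174.338
G1 X55.517 Y162.961
M5
G0 X4.008 Y190.821
M3 S512
G1 X74.053 Y190.821 F2092
G1 X74.053 Y151.233
G1 X4.008 Y151.233
G1 X4.008 Y190.821
M5
G0 X0.000 Y0.000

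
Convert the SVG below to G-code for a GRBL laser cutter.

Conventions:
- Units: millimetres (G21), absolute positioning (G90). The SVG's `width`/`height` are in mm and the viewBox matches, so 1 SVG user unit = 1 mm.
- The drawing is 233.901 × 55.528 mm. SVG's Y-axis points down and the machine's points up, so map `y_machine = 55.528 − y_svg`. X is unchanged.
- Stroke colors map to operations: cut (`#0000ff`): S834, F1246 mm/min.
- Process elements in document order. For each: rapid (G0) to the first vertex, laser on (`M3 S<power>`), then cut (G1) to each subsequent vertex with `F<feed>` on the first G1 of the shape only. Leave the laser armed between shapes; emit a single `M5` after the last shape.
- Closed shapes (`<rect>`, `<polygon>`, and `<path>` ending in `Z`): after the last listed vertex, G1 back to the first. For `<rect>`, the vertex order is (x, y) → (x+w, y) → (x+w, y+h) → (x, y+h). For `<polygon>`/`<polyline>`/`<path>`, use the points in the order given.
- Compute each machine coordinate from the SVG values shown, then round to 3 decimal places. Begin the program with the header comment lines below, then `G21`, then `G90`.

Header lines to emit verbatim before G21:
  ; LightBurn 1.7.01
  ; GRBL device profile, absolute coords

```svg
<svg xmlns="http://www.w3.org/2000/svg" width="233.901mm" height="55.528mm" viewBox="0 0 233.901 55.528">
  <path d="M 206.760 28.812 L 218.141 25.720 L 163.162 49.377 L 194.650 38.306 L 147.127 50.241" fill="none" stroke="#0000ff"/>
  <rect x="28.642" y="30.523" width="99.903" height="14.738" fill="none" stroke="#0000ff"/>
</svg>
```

Since the viewBox matches the mm dimensions, user units are millimetres directly. The only transform is the Y-flip y_m = 55.528 − y_svg.

Shape 1 is a open polyline drawn with `<path>`. Its stroke #0000ff means cut at S834, F1246. After flipping Y the toolpath is (206.760,26.716) → (218.141,29.808) → (163.162,6.151) → (194.650,17.222) → (147.127,5.287).

Shape 2 is a rectangle drawn with `<rect>`. Its stroke #0000ff means cut at S834, F1246. After flipping Y the toolpath is (28.642,25.005) → (128.545,25.005) → (128.545,10.267) → (28.642,10.267) → (28.642,25.005), returning to the start.

; LightBurn 1.7.01
; GRBL device profile, absolute coords
G21
G90
G0 X206.760 Y26.716
M3 S834
G1 X218.141 Y29.808 F1246
G1 X163.162 Y6.151
G1 X194.650 Y17.222
G1 X147.127 Y5.287
G0 X28.642 Y25.005
M3 S834
G1 X128.545 Y25.005 F1246
G1 X128.545 Y10.267
G1 X28.642 Y10.267
G1 X28.642 Y25.005
M5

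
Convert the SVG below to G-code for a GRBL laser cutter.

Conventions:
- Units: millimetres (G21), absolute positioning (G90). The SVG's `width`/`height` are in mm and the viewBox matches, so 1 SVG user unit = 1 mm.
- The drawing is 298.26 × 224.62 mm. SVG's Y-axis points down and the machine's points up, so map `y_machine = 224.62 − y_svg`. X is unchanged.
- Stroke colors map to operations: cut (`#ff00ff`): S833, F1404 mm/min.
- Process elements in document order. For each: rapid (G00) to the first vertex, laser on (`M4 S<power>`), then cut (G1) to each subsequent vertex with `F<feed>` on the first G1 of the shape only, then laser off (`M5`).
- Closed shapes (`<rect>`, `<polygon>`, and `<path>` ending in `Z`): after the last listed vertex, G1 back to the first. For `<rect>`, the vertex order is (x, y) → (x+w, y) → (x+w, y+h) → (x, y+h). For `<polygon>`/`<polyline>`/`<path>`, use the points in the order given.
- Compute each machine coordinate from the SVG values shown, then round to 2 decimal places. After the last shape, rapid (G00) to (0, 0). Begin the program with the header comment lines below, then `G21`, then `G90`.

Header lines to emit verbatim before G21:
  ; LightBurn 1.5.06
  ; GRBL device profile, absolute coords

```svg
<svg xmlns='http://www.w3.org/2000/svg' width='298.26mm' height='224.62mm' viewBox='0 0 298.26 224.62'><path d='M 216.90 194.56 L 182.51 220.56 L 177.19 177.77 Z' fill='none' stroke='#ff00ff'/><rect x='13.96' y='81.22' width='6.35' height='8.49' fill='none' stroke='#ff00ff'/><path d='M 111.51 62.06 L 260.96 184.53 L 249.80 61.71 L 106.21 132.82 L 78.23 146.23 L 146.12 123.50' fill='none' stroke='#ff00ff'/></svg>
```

Since the viewBox matches the mm dimensions, user units are millimetres directly. The only transform is the Y-flip y_m = 224.62 − y_svg.

Shape 1 is a regular polygon drawn with `<path>`. Its stroke #ff00ff means cut at S833, F1404. After flipping Y the toolpath is (216.90,30.06) → (182.51,4.06) → (177.19,46.85) → (216.90,30.06), returning to the start.

Shape 2 is a rectangle drawn with `<rect>`. Its stroke #ff00ff means cut at S833, F1404. After flipping Y the toolpath is (13.96,143.40) → (20.31,143.40) → (20.31,134.91) → (13.96,134.91) → (13.96,143.40), returning to the start.

Shape 3 is a open polyline drawn with `<path>`. Its stroke #ff00ff means cut at S833, F1404. After flipping Y the toolpath is (111.51,162.56) → (260.96,40.09) → (249.80,162.91) → (106.21,91.80) → (78.23,78.39) → (146.12,101.12).

; LightBurn 1.5.06
; GRBL device profile, absolute coords
G21
G90
G00 X216.90 Y30.06
M4 S833
G1 X182.51 Y4.06 F1404
G1 X177.19 Y46.85
G1 X216.90 Y30.06
M5
G00 X13.96 Y143.40
M4 S833
G1 X20.31 Y143.40 F1404
G1 X20.31 Y134.91
G1 X13.96 Y134.91
G1 X13.96 Y143.40
M5
G00 X111.51 Y162.56
M4 S833
G1 X260.96 Y40.09 F1404
G1 X249.80 Y162.91
G1 X106.21 Y91.80
G1 X78.23 Y78.39
G1 X146.12 Y101.12
M5
G00 X0.00 Y0.00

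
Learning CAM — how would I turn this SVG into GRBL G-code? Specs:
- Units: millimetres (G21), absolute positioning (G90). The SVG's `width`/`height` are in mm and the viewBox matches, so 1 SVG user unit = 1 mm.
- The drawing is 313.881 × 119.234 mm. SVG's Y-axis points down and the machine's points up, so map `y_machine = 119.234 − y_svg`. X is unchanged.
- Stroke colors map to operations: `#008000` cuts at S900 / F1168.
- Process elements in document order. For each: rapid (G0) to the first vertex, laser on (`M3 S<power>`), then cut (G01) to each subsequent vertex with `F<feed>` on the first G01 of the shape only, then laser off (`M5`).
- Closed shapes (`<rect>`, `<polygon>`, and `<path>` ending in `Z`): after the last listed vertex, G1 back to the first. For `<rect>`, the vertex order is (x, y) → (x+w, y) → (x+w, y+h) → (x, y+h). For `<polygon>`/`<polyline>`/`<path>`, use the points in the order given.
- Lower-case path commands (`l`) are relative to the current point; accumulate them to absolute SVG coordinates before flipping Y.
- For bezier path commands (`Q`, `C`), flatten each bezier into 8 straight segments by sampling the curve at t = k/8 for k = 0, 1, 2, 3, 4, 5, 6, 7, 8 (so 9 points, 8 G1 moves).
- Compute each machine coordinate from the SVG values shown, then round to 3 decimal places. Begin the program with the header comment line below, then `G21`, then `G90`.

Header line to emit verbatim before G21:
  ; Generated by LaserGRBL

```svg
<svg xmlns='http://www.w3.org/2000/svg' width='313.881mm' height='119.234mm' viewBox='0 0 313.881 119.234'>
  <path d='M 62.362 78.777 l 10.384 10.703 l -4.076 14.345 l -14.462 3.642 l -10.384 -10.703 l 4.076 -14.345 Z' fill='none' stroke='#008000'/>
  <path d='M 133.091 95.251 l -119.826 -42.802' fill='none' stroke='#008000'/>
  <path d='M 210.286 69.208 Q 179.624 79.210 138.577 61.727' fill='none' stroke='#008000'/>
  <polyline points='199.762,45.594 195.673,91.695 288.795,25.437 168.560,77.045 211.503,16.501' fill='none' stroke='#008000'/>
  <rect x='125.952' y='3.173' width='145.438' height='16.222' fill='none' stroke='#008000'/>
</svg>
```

viewBox `0 0 313.881 119.234` with mm width/height → 1 unit = 1 mm. Flip: y_m = 119.234 − y_svg.

**Shape 1** — `<path>` regular polygon, stroke `#008000` → cut (S900, F1168). Machine vertices: (62.362,40.457) → (72.746,29.754) → (68.670,15.409) → (54.208,11.767) → (43.824,22.470) → (47.900,36.815) → (62.362,40.457). Closed: final G1 returns to the first vertex.

**Shape 2** — `<path>` line segment, stroke `#008000` → cut (S900, F1168). Machine vertices: (133.091,23.983) → (13.265,66.785). Open path.

**Shape 3** — `<path>` quadratic bezier, stroke `#008000` → cut (S900, F1168). Control points (SVG): P0=(210.286,69.208), P1=(179.624,79.210), P2=(138.577,61.727); sampled at t=k/8. Machine vertices: (210.286,50.026) → (202.458,47.955) → (194.306,46.743) → (185.829,46.390) → (177.028,46.895) → (167.902,48.260) → (158.451,50.483) → (148.676,53.566) → (138.577,57.507). Open path.

**Shape 4** — `<polyline>` open polyline, stroke `#008000` → cut (S900, F1168). Machine vertices: (199.762,73.640) → (195.673,27.539) → (288.795,93.797) → (168.560,42.189) → (211.503,102.733). Open path.

**Shape 5** — `<rect>` rectangle, stroke `#008000` → cut (S900, F1168). Machine vertices: (125.952,116.061) → (271.390,116.061) → (271.390,99.839) → (125.952,99.839) → (125.952,116.061). Closed: final G1 returns to the first vertex.

; Generated by LaserGRBL
G21
G90
G0 X62.362 Y40.457
M3 S900
G01 X72.746 Y29.754 F1168
G01 X68.670 Y15.409
G01 X54.208 Y11.767
G01 X43.824 Y22.470
G01 X47.900 Y36.815
G01 X62.362 Y40.457
M5
G0 X133.091 Y23.983
M3 S900
G01 X13.265 Y66.785 F1168
M5
G0 X210.286 Y50.026
M3 S900
G01 X202.458 Y47.955 F1168
G01 X194.306 Y46.743
G01 X185.829 Y46.390
G01 X177.028 Y46.895
G01 X167.902 Y48.260
G01 X158.451 Y50.483
G01 X148.676 Y53.566
G01 X138.577 Y57.507
M5
G0 X199.762 Y73.640
M3 S900
G01 X195.673 Y27.539 F1168
G01 X288.795 Y93.797
G01 X168.560 Y42.189
G01 X211.503 Y102.733
M5
G0 X125.952 Y116.061
M3 S900
G01 X271.390 Y116.061 F1168
G01 X271.390 Y99.839
G01 X125.952 Y99.839
G01 X125.952 Y116.061
M5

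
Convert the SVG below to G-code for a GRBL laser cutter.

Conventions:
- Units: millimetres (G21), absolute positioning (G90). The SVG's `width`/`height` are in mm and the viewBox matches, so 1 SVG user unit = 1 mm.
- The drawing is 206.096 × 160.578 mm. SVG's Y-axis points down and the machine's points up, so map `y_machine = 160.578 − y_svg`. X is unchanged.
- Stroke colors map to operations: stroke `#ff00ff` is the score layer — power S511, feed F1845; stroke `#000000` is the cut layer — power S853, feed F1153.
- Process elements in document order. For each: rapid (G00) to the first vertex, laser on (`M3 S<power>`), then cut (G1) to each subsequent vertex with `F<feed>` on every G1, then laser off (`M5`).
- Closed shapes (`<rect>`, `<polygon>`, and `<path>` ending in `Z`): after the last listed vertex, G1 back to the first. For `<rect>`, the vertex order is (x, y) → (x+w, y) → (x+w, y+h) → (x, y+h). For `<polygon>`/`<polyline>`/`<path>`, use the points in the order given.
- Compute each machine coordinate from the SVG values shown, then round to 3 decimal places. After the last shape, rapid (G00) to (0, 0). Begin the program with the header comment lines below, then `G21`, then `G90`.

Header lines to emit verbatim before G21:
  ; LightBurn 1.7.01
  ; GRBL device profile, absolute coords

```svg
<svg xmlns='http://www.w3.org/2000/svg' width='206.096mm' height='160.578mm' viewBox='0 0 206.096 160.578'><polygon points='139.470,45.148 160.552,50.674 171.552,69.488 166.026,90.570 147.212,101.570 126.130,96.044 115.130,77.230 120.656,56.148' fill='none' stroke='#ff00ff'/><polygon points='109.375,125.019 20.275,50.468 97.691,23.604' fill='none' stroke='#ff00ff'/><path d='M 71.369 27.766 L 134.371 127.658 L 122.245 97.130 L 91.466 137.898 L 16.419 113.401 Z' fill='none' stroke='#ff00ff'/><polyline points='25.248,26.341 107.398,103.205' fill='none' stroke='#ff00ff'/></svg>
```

viewBox `0 0 206.096 160.578` with mm width/height → 1 unit = 1 mm. Flip: y_m = 160.578 − y_svg.

**Shape 1** — `<polygon>` regular polygon, stroke `#ff00ff` → score (S511, F1845). Machine vertices: (139.470,115.430) → (160.552,109.904) → (171.552,91.090) → (166.026,70.008) → (147.212,59.008) → (126.130,64.534) → (115.130,83.348) → (120.656,104.430) → (139.470,115.430). Closed: final G1 returns to the first vertex.

**Shape 2** — `<polygon>` closed polygon, stroke `#ff00ff` → score (S511, F1845). Machine vertices: (109.375,35.559) → (20.275,110.110) → (97.691,136.974) → (109.375,35.559). Closed: final G1 returns to the first vertex.

**Shape 3** — `<path>` closed polygon, stroke `#ff00ff` → score (S511, F1845). Machine vertices: (71.369,132.812) → (134.371,32.920) → (122.245,63.448) → (91.466,22.680) → (16.419,47.177) → (71.369,132.812). Closed: final G1 returns to the first vertex.

**Shape 4** — `<polyline>` line segment, stroke `#ff00ff` → score (S511, F1845). Machine vertices: (25.248,134.237) → (107.398,57.373). Open path.

; LightBurn 1.7.01
; GRBL device profile, absolute coords
G21
G90
G00 X139.470 Y115.430
M3 S511
G1 X160.552 Y109.904 F1845
G1 X171.552 Y91.090 F1845
G1 X166.026 Y70.008 F1845
G1 X147.212 Y59.008 F1845
G1 X126.130 Y64.534 F1845
G1 X115.130 Y83.348 F1845
G1 X120.656 Y104.430 F1845
G1 X139.470 Y115.430 F1845
M5
G00 X109.375 Y35.559
M3 S511
G1 X20.275 Y110.110 F1845
G1 X97.691 Y136.974 F1845
G1 X109.375 Y35.559 F1845
M5
G00 X71.369 Y132.812
M3 S511
G1 X134.371 Y32.920 F1845
G1 X122.245 Y63.448 F1845
G1 X91.466 Y22.680 F1845
G1 X16.419 Y47.177 F1845
G1 X71.369 Y132.812 F1845
M5
G00 X25.248 Y134.237
M3 S511
G1 X107.398 Y57.373 F1845
M5
G00 X0.000 Y0.000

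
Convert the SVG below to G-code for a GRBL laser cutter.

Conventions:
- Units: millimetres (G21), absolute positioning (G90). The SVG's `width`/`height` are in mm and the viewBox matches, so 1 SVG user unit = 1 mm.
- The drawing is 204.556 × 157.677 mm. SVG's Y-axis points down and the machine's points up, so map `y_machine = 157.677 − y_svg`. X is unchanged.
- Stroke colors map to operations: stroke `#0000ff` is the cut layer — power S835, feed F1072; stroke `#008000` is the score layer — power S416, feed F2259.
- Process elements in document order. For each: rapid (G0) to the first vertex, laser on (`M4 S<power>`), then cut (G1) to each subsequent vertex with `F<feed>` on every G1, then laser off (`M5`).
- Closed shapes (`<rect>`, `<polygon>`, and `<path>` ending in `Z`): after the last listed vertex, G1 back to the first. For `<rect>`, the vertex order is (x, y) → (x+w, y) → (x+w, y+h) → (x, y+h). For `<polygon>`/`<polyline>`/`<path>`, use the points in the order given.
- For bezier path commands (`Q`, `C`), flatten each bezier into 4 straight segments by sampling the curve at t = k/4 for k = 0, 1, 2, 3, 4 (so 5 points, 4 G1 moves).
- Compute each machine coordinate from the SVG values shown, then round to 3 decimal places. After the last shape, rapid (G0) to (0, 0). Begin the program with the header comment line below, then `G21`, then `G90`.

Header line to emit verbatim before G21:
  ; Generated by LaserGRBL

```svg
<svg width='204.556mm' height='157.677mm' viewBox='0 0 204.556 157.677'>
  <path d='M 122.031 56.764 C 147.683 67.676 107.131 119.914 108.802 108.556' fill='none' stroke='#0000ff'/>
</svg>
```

; Generated by LaserGRBL
G21
G90
G0 X122.031 Y100.913
M4 S835
G1 X130.551 Y86.620 F1072
G1 X124.409 Y66.666 F1072
G1 X113.771 Y50.887 F1072
G1 X108.802 Y49.121 F1072
M5
G0 X0.000 Y0.000

viewBox `0 0 204.556 157.677` with mm width/height → 1 unit = 1 mm. Flip: y_m = 157.677 − y_svg.

**Shape 1** — `<path>` cubic bezier, stroke `#0000ff` → cut (S835, F1072). Control points (SVG): P0=(122.031,56.764), P1=(147.683,67.676), P2=(107.131,119.914), P3=(108.802,108.556); sampled at t=k/4. Machine vertices: (122.031,100.913) → (130.551,86.620) → (124.409,66.666) → (113.771,50.887) → (108.802,49.121). Open path.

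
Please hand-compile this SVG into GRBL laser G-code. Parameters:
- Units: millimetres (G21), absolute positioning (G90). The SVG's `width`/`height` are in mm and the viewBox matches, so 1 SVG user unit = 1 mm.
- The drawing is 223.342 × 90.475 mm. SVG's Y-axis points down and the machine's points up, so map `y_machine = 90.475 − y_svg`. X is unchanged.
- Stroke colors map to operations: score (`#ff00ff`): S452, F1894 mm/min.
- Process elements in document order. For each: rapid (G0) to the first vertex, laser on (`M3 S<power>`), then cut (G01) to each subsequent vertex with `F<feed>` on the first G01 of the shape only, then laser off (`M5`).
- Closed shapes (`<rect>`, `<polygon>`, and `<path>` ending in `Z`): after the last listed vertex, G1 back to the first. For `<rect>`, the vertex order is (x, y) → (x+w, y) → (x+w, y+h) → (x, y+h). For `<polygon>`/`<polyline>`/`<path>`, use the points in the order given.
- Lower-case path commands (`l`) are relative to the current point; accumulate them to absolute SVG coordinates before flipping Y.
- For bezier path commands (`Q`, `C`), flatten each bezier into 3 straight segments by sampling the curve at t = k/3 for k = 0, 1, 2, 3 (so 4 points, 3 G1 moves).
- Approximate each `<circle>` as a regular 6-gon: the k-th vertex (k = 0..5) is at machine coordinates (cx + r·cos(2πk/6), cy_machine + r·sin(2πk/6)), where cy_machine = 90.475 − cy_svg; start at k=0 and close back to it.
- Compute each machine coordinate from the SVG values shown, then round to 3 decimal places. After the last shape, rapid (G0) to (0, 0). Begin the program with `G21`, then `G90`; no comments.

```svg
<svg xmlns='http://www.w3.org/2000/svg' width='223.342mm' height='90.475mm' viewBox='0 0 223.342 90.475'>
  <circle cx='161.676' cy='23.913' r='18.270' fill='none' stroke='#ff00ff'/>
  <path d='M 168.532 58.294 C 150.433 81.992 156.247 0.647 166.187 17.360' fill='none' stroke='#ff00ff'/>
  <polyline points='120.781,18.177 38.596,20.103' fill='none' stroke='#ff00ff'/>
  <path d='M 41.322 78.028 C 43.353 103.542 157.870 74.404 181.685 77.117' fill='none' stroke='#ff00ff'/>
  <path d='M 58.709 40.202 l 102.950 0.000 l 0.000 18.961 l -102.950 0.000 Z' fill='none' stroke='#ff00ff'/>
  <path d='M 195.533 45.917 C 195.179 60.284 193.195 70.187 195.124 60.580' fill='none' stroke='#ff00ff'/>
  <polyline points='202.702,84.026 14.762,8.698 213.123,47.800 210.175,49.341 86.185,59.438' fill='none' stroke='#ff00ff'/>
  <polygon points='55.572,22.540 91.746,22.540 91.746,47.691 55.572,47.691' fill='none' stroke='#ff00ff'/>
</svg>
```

G21
G90
G0 X179.946 Y66.562
M3 S452
G01 X170.811 Y82.384 F1894
G01 X152.541 Y82.384
G01 X143.406 Y66.562
G01 X152.541 Y50.740
G01 X170.811 Y50.740
G01 X179.946 Y66.562
M5
G0 X168.532 Y32.181
M3 S452
G01 X157.671 Y35.975 F1894
G01 X158.355 Y64.664
G01 X166.187 Y73.115
M5
G0 X120.781 Y72.298
M3 S452
G01 X38.596 Y70.372 F1894
M5
G0 X41.322 Y12.447
M3 S452
G01 X73.323 Y1.947 F1894
G01 X135.161 Y8.658
G01 X181.685 Y13.358
M5
G0 X58.709 Y50.273
M3 S452
G01 X161.659 Y50.273 F1894
G01 X161.659 Y31.312
G01 X58.709 Y31.312
G01 X58.709 Y50.273
M5
G0 X195.533 Y44.558
M3 S452
G01 X194.841 Y32.236 F1894
G01 X194.294 Y26.234
G01 X195.124 Y29.895
M5
G0 X202.702 Y6.449
M3 S452
G01 X14.762 Y81.777 F1894
G01 X213.123 Y42.675
G01 X210.175 Y41.134
G01 X86.185 Y31.037
M5
G0 X55.572 Y67.935
M3 S452
G01 X91.746 Y67.935 F1894
G01 X91.746 Y42.784
G01 X55.572 Y42.784
G01 X55.572 Y67.935
M5
G0 X0.000 Y0.000

viewBox `0 0 223.342 90.475` with mm width/height → 1 unit = 1 mm. Flip: y_m = 90.475 − y_svg.

**Shape 1** — `<circle>` circle, stroke `#ff00ff` → score (S452, F1894). Machine vertices: (179.946,66.562) → (170.811,82.384) → (152.541,82.384) → (143.406,66.562) → (152.541,50.740) → (170.811,50.740) → (179.946,66.562). Closed: final G1 returns to the first vertex.

**Shape 2** — `<path>` cubic bezier, stroke `#ff00ff` → score (S452, F1894). Control points (SVG): P0=(168.532,58.294), P1=(150.433,81.992), P2=(156.247,0.647), P3=(166.187,17.360); sampled at t=k/3. Machine vertices: (168.532,32.181) → (157.671,35.975) → (158.355,64.664) → (166.187,73.115). Open path.

**Shape 3** — `<polyline>` line segment, stroke `#ff00ff` → score (S452, F1894). Machine vertices: (120.781,72.298) → (38.596,70.372). Open path.

**Shape 4** — `<path>` cubic bezier, stroke `#ff00ff` → score (S452, F1894). Control points (SVG): P0=(41.322,78.028), P1=(43.353,103.542), P2=(157.870,74.404), P3=(181.685,77.117); sampled at t=k/3. Machine vertices: (41.322,12.447) → (73.323,1.947) → (135.161,8.658) → (181.685,13.358). Open path.

**Shape 5** — `<path>` rectangle, stroke `#ff00ff` → score (S452, F1894). Machine vertices: (58.709,50.273) → (161.659,50.273) → (161.659,31.312) → (58.709,31.312) → (58.709,50.273). Closed: final G1 returns to the first vertex.

**Shape 6** — `<path>` cubic bezier, stroke `#ff00ff` → score (S452, F1894). Control points (SVG): P0=(195.533,45.917), P1=(195.179,60.284), P2=(193.195,70.187), P3=(195.124,60.580); sampled at t=k/3. Machine vertices: (195.533,44.558) → (194.841,32.236) → (194.294,26.234) → (195.124,29.895). Open path.

**Shape 7** — `<polyline>` open polyline, stroke `#ff00ff` → score (S452, F1894). Machine vertices: (202.702,6.449) → (14.762,81.777) → (213.123,42.675) → (210.175,41.134) → (86.185,31.037). Open path.

**Shape 8** — `<polygon>` rectangle, stroke `#ff00ff` → score (S452, F1894). Machine vertices: (55.572,67.935) → (91.746,67.935) → (91.746,42.784) → (55.572,42.784) → (55.572,67.935). Closed: final G1 returns to the first vertex.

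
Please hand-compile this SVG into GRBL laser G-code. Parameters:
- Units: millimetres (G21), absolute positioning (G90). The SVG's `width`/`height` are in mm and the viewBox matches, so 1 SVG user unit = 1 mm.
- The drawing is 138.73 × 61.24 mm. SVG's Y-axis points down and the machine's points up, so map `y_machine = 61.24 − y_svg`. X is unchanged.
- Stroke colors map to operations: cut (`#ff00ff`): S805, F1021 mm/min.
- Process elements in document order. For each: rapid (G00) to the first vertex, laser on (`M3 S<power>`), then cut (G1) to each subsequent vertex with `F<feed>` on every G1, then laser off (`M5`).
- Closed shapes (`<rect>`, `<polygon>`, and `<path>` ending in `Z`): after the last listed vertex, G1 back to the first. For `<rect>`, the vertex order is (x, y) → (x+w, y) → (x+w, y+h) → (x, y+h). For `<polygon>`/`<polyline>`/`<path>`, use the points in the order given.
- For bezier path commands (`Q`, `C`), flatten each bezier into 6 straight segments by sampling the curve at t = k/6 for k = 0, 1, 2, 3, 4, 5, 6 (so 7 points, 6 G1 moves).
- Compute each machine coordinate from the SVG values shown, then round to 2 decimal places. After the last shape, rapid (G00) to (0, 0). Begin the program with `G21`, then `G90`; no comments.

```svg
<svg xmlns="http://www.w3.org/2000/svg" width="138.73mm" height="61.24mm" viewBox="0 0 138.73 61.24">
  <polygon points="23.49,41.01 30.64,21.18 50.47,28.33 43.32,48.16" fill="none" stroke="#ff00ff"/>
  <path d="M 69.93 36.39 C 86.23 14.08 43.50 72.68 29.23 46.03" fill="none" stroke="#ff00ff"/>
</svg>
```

viewBox `0 0 138.73 61.24` with mm width/height → 1 unit = 1 mm. Flip: y_m = 61.24 − y_svg.

**Shape 1** — `<polygon>` regular polygon, stroke `#ff00ff` → cut (S805, F1021). Machine vertices: (23.49,20.23) → (30.64,40.06) → (50.47,32.91) → (43.32,13.08) → (23.49,20.23). Closed: final G1 returns to the first vertex.

**Shape 2** — `<path>` cubic bezier, stroke `#ff00ff` → cut (S805, F1021). Control points (SVG): P0=(69.93,36.39), P1=(86.23,14.08), P2=(43.50,72.68), P3=(29.23,46.03); sampled at t=k/6. Machine vertices: (69.93,24.85) → (73.57,30.03) → (69.79,26.34) → (61.04,18.40) → (49.75,10.82) → (38.33,8.22) → (29.23,15.21). Open path.

G21
G90
G00 X23.49 Y20.23
M3 S805
G1 X30.64 Y40.06 F1021
G1 X50.47 Y32.91 F1021
G1 X43.32 Y13.08 F1021
G1 X23.49 Y20.23 F1021
M5
G00 X69.93 Y24.85
M3 S805
G1 X73.57 Y30.03 F1021
G1 X69.79 Y26.34 F1021
G1 X61.04 Y18.40 F1021
G1 X49.75 Y10.82 F1021
G1 X38.33 Y8.22 F1021
G1 X29.23 Y15.21 F1021
M5
G00 X0.00 Y0.00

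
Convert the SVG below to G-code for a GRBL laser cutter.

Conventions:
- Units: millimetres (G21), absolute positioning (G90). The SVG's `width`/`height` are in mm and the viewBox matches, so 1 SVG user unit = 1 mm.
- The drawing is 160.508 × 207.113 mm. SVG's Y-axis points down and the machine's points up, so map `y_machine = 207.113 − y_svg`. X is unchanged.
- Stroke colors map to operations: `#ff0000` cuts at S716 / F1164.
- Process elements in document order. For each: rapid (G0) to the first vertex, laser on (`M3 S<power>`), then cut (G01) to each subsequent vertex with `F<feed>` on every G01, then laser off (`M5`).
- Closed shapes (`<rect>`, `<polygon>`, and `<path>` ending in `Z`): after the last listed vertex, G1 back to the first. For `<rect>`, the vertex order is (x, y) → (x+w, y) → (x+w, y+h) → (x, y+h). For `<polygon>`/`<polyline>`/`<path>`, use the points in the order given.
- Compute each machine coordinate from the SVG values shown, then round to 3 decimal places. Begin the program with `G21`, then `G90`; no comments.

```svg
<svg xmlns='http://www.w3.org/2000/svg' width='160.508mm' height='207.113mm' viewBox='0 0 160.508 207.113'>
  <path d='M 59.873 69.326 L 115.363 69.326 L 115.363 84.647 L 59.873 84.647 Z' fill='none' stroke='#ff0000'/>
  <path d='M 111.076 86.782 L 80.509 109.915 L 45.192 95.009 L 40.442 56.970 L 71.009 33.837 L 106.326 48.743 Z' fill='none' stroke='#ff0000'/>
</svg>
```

G21
G90
G0 X59.873 Y137.787
M3 S716
G01 X115.363 Y137.787 F1164
G01 X115.363 Y122.466 F1164
G01 X59.873 Y122.466 F1164
G01 X59.873 Y137.787 F1164
M5
G0 X111.076 Y120.331
M3 S716
G01 X80.509 Y97.198 F1164
G01 X45.192 Y112.104 F1164
G01 X40.442 Y150.143 F1164
G01 X71.009 Y173.276 F1164
G01 X106.326 Y158.370 F1164
G01 X111.076 Y120.331 F1164
M5

Since the viewBox matches the mm dimensions, user units are millimetres directly. The only transform is the Y-flip y_m = 207.113 − y_svg.

Shape 1 is a rectangle drawn with `<path>`. Its stroke #ff0000 means cut at S716, F1164. After flipping Y the toolpath is (59.873,137.787) → (115.363,137.787) → (115.363,122.466) → (59.873,122.466) → (59.873,137.787), returning to the start.

Shape 2 is a regular polygon drawn with `<path>`. Its stroke #ff0000 means cut at S716, F1164. After flipping Y the toolpath is (111.076,120.331) → (80.509,97.198) → (45.192,112.104) → (40.442,150.143) → (71.009,173.276) → (106.326,158.370) → (111.076,120.331), returning to the start.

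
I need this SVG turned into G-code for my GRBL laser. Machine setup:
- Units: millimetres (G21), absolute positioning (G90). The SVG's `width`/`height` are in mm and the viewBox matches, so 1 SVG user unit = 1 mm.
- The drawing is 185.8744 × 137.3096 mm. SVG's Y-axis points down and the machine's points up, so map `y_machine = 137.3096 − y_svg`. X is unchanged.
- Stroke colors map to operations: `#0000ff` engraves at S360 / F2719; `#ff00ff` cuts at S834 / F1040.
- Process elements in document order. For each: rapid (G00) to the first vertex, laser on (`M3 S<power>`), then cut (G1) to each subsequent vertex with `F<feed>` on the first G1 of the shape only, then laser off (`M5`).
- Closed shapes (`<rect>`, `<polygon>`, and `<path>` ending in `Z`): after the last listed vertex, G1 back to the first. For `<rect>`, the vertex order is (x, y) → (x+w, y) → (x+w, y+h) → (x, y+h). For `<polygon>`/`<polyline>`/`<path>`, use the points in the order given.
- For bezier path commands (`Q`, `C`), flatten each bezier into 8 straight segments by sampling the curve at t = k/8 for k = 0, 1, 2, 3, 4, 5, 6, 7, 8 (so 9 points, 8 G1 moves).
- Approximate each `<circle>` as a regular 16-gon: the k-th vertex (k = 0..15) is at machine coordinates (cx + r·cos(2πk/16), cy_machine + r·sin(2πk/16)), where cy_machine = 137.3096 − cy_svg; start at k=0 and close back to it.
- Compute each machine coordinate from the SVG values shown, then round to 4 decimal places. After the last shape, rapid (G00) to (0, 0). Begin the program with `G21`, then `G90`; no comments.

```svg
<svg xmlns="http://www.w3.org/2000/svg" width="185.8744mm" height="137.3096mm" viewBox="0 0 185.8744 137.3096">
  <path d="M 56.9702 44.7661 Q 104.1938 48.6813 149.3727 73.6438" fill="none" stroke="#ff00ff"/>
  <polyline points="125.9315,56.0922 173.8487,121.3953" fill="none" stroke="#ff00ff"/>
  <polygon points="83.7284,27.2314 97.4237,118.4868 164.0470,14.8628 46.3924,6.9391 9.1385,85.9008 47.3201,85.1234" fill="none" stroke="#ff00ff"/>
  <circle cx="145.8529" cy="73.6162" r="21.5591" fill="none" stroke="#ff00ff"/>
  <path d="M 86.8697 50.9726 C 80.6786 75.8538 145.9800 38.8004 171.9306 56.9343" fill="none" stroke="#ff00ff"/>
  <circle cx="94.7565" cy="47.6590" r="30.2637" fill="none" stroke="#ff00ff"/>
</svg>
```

viewBox `0 0 185.8744 137.3096` with mm width/height → 1 unit = 1 mm. Flip: y_m = 137.3096 − y_svg.

**Shape 1** — `<path>` quadratic bezier, stroke `#ff00ff` → cut (S834, F1040). Control points (SVG): P0=(56.9702,44.7661), P1=(104.1938,48.6813), P2=(149.3727,73.6438); sampled at t=k/8. Machine vertices: (56.9702,92.5435) → (68.7442,91.2358) → (80.4542,89.2704) → (92.1004,86.6473) → (103.6826,83.3665) → (115.2010,79.4279) → (126.6555,74.8316) → (138.0460,69.5776) → (149.3727,63.6658). Open path.

**Shape 2** — `<polyline>` line segment, stroke `#ff00ff` → cut (S834, F1040). Machine vertices: (125.9315,81.2174) → (173.8487,15.9143). Open path.

**Shape 3** — `<polygon>` closed polygon, stroke `#ff00ff` → cut (S834, F1040). Machine vertices: (83.7284,110.0782) → (97.4237,18.8228) → (164.0470,122.4468) → (46.3924,130.3705) → (9.1385,51.4088) → (47.3201,52.1862) → (83.7284,110.0782). Closed: final G1 returns to the first vertex.

**Shape 4** — `<circle>` circle, stroke `#ff00ff` → cut (S834, F1040). Machine vertices: (167.4120,63.6934) → (165.7709,71.9437) → (161.0975,78.9380) → (154.1032,83.6114) → (145.8529,85.2525) → (137.6026,83.6114) → (130.6083,78.9380) → (125.9349,71.9437) → (124.2938,63.6934) → (125.9349,55.4431) → (130.6083,48.4488) → (137.6026,43.7754) → (145.8529,42.1343) → (154.1032,43.7754) → (161.0975,48.4488) → (165.7709,55.4431) → (167.4120,63.6934). Closed: final G1 returns to the first vertex.

**Shape 5** — `<path>` cubic bezier, stroke `#ff00ff` → cut (S834, F1040). Control points (SVG): P0=(86.8697,50.9726), P1=(80.6786,75.8538), P2=(145.9800,38.8004), P3=(171.9306,56.9343); sampled at t=k/8. Machine vertices: (86.8697,86.3370) → (87.6828,79.6810) → (93.8993,77.4588) → (104.2204,78.2980) → (117.3470,80.8259) → (131.9803,83.6701) → (146.8213,85.4581) → (160.5710,84.8174) → (171.9306,80.3753). Open path.

**Shape 6** — `<circle>` circle, stroke `#ff00ff` → cut (S834, F1040). Machine vertices: (125.0202,89.6506) → (122.7165,101.2320) → (116.1562,111.0503) → (106.3379,117.6106) → (94.7565,119.9143) → (83.1751,117.6106) → (73.3568,111.0503) → (66.7965,101.2320) → (64.4928,89.6506) → (66.7965,78.0692) → (73.3568,68.2509) → (83.1751,61.6906) → (94.7565,59.3869) → (106.3379,61.6906) → (116.1562,68.2509) → (122.7165,78.0692) → (125.0202,89.6506). Closed: final G1 returns to the first vertex.

G21
G90
G00 X56.9702 Y92.5435
M3 S834
G1 X68.7442 Y91.2358 F1040
G1 X80.4542 Y89.2704
G1 X92.1004 Y86.6473
G1 X103.6826 Y83.3665
G1 X115.2010 Y79.4279
G1 X126.6555 Y74.8316
G1 X138.0460 Y69.5776
G1 X149.3727 Y63.6658
M5
G00 X125.9315 Y81.2174
M3 S834
G1 X173.8487 Y15.9143 F1040
M5
G00 X83.7284 Y110.0782
M3 S834
G1 X97.4237 Y18.8228 F1040
G1 X164.0470 Y122.4468
G1 X46.3924 Y130.3705
G1 X9.1385 Y51.4088
G1 X47.3201 Y52.1862
G1 X83.7284 Y110.0782
M5
G00 X167.4120 Y63.6934
M3 S834
G1 X165.7709 Y71.9437 F1040
G1 X161.0975 Y78.9380
G1 X154.1032 Y83.6114
G1 X145.8529 Y85.2525
G1 X137.6026 Y83.6114
G1 X130.6083 Y78.9380
G1 X125.9349 Y71.9437
G1 X124.2938 Y63.6934
G1 X125.9349 Y55.4431
G1 X130.6083 Y48.4488
G1 X137.6026 Y43.7754
G1 X145.8529 Y42.1343
G1 X154.1032 Y43.7754
G1 X161.0975 Y48.4488
G1 X165.7709 Y55.4431
G1 X167.4120 Y63.6934
M5
G00 X86.8697 Y86.3370
M3 S834
G1 X87.6828 Y79.6810 F1040
G1 X93.8993 Y77.4588
G1 X104.2204 Y78.2980
G1 X117.3470 Y80.8259
G1 X131.9803 Y83.6701
G1 X146.8213 Y85.4581
G1 X160.5710 Y84.8174
G1 X171.9306 Y80.3753
M5
G00 X125.0202 Y89.6506
M3 S834
G1 X122.7165 Y101.2320 F1040
G1 X116.1562 Y111.0503
G1 X106.3379 Y117.6106
G1 X94.7565 Y119.9143
G1 X83.1751 Y117.6106
G1 X73.3568 Y111.0503
G1 X66.7965 Y101.2320
G1 X64.4928 Y89.6506
G1 X66.7965 Y78.0692
G1 X73.3568 Y68.2509
G1 X83.1751 Y61.6906
G1 X94.7565 Y59.3869
G1 X106.3379 Y61.6906
G1 X116.1562 Y68.2509
G1 X122.7165 Y78.0692
G1 X125.0202 Y89.6506
M5
G00 X0.0000 Y0.0000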